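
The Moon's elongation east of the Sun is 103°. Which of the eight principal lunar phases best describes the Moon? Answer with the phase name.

103° lies in the first quarter sector of the 8-phase cycle.

first quarter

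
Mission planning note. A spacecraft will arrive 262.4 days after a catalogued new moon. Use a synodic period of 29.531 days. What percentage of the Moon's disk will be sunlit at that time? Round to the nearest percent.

Reduce mod P: 262.4 − 8×29.531 = 26.15 d into the current lunation.
The Moon has covered 26.15/29.531 of its cycle, so θ ≈ 360° × 26.15/29.531 = 318.8°.
With cos θ = 0.753, the lit fraction is (1 − 0.753)/2 ≈ 0.124, so 12%.

12%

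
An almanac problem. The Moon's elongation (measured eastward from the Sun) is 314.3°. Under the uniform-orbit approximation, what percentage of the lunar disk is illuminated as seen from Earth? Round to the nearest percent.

15%

Half-versine of 314.3°: (1 − 0.698)/2 = 0.151, i.e. 15%.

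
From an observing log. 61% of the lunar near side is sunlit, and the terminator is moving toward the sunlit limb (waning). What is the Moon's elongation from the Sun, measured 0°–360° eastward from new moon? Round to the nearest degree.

cos θ = 1 − 2f = -0.220, giving a principal value of 102.7°.
Waning ⇒ past full, so θ = 360° − 102.7° = 257.3°.

257°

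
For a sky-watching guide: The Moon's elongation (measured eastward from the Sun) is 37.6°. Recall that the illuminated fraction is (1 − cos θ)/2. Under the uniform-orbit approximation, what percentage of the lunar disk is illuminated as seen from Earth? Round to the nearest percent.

10%

f = (1 − cos 37.6°)/2 = (1 − 0.792)/2 ≈ 0.104, i.e. 10%.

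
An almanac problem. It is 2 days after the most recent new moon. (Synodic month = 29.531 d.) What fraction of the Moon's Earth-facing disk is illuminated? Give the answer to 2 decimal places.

Elongation θ = 360° × 2/29.531 ≈ 24.4°.
cos 24.4° = 0.911, so f = (1 − 0.911)/2 = 0.045.

0.04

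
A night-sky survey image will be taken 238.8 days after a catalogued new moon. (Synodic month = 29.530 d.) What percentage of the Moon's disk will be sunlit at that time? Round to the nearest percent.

238.8 d spans 8 complete synodic months (8 × 29.530 = 236.24 d) plus 2.56 d.
The Moon has covered 2.56/29.530 of its cycle, so θ ≈ 360° × 2.56/29.530 = 31.2°.
With cos θ = 0.855, the lit fraction is (1 − 0.855)/2 ≈ 0.072, so 7%.

7%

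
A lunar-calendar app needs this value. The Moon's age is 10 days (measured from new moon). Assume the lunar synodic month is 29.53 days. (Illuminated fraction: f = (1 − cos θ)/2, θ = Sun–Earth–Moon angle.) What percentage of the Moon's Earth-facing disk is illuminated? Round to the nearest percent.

Phase angle: θ = 360°·(10 d)/(29.53 d) = 121.9°.
With cos θ = (-0.529), the lit fraction is (1 − (-0.529))/2 ≈ 0.764, so 76%.

76%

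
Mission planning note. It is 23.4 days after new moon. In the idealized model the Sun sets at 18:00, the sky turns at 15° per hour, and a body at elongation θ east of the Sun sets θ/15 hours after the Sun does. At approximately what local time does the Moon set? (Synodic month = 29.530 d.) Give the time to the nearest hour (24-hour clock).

13:00

Phase angle: θ = 360°·(23.4 d)/(29.530 d) = 285.3°.
At 15° of sky rotation per hour, 285.3° corresponds to a 19.02 h lag.
18:00 + 19.02 h ≈ 13:01 → 13:00 to the nearest hour.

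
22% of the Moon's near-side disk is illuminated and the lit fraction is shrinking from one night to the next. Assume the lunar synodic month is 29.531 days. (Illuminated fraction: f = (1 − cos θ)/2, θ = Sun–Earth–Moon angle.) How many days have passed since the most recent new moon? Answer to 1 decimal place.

24.9 days

cos θ = 1 − 2f = 0.560, giving a principal value of 55.9°.
Waning ⇒ past full, so θ = 360° − 55.9° = 304.1°.
Age = 29.531 × 304.1°/360° ≈ 24.94 days.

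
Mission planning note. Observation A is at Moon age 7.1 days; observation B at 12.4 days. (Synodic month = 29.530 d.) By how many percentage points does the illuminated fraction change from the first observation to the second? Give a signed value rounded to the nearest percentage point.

First observation: θ = 360°·7.1/29.530 = 86.6°, so f = 0.470.
Second observation: θ = 151.2°, f = 0.938.
Δf = 0.938 − 0.470 = +0.468, i.e. +47 pp.

+47 pp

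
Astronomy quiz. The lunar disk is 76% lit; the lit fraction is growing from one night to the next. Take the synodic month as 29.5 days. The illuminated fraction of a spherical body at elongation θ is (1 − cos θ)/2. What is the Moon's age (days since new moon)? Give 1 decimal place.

From f = (1 − cos θ)/2: cos θ = 1 − 2×0.76 = -0.520; arccos → 121.3°.
Waxing ⇒ before full, so θ = 121.3°.
Age = 29.5 × 121.3°/360° ≈ 9.94 days.

9.9 days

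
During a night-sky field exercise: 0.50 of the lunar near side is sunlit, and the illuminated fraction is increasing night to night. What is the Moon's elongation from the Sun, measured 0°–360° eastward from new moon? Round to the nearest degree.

90°

From f = (1 − cos θ)/2: cos θ = 1 − 2×0.50 = 0.000; arccos → 90.0°.
The Moon is waxing (0°–180°), so θ = 90.0° directly.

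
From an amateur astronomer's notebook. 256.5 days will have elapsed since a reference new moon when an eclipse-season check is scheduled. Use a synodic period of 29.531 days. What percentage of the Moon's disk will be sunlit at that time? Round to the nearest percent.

256.5/29.531 = 8.686 lunations, so 8 complete cycles and 20.25 d into the next.
The Moon has covered 20.25/29.531 of its cycle, so θ ≈ 360° × 20.25/29.531 = 246.9°.
cos 246.9° = (-0.393), so f = (1 − (-0.393))/2 = 0.696, so 70%.

70%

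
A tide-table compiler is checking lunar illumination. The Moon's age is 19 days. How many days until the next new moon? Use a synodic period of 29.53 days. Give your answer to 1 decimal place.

10.5 days

The next new moon completes the synodic month: 29.53 − 19 = 10.530 days.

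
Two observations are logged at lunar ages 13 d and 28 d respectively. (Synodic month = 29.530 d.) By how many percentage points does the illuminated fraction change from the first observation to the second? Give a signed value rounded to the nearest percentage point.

First observation: θ = 360°·13/29.530 = 158.5°, so f = 0.965.
Second observation: θ = 341.3°, f = 0.026.
Δf = 0.026 − 0.965 = -0.939, i.e. -94 pp.

-94 pp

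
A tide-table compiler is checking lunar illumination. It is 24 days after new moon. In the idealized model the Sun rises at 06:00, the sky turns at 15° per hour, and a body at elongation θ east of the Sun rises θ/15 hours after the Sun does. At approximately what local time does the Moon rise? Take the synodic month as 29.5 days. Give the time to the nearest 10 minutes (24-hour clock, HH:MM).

01:30

Elongation θ = 360° × 24/29.5 ≈ 292.9°.
Delay after the Sun = 292.9° / (15°/h) ≈ 19.53 h.
06:00 + 19.525 h ≈ 01:32 → 01:30 to the nearest ten minutes.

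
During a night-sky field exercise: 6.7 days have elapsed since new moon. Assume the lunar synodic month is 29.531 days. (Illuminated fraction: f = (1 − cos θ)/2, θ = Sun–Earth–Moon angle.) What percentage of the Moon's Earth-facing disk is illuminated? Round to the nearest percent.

43%

Phase angle: θ = 360°·(6.7 d)/(29.531 d) = 81.7°.
With cos θ = 0.145, the lit fraction is (1 − 0.145)/2 ≈ 0.428, so 43%.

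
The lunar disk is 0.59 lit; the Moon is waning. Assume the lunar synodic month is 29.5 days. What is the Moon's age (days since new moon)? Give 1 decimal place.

21.3 days

From f = (1 − cos θ)/2: cos θ = 1 − 2×0.59 = -0.180; arccos → 100.4°.
A waning Moon lies in 180°–360°, so θ = 360° − 100.4° = 259.6°.
That fraction of the synodic month is 259.6/360 × 29.5 d ≈ 21.28 d.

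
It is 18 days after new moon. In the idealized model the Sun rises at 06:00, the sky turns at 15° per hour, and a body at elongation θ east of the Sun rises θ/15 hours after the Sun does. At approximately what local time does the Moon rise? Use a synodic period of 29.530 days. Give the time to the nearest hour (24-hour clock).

The Moon has covered 18/29.530 of its cycle, so θ ≈ 360° × 18/29.530 = 219.4°.
The Moon trails the Sun by θ/15 = 219.4/15 ≈ 14.63 hours.
06:00 + 14.63 h ≈ 20:38 → 21:00 to the nearest hour.

21:00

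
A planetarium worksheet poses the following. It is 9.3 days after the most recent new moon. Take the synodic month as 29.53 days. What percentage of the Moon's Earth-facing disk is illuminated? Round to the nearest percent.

Elongation θ = 360° × 9.3/29.53 ≈ 113.4°.
Illuminated fraction = (1 − cos 113.4°)/2 = (1 − (-0.397))/2 ≈ 0.698, so 70%.

70%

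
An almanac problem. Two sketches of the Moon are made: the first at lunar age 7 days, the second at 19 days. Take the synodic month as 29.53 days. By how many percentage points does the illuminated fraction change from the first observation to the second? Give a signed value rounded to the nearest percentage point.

+35 percentage points

θ₁ = 360° × 7/29.53 = 85.3°, f₁ = (1 − cos θ₁)/2 = 0.459.
θ₂ = 360° × 19/29.53 = 231.6°, f₂ = (1 − cos θ₂)/2 = 0.810.
Change = f₂ − f₁ = +0.351 → +35 percentage points.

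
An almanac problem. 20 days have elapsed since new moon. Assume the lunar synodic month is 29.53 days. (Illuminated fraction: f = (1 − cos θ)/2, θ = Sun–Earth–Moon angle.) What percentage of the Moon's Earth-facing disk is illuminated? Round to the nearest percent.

Elongation θ = 360° × 20/29.53 ≈ 243.8°.
With cos θ = (-0.441), the lit fraction is (1 − (-0.441))/2 ≈ 0.721, so 72%.

72%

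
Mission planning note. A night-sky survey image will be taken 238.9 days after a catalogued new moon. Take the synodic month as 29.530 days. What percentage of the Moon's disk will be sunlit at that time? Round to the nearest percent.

238.9/29.530 = 8.090 lunations, so 8 complete cycles and 2.66 d into the next.
Phase angle: θ = 360°·(2.66 d)/(29.530 d) = 32.4°.
Illuminated fraction = (1 − cos 32.4°)/2 = (1 − 0.844)/2 ≈ 0.078, so 8%.

8%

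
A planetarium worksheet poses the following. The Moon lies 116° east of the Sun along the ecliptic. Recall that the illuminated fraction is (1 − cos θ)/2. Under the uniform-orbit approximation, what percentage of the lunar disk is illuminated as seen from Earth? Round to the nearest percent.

72%

f = (1 − cos 116°)/2 = (1 − (-0.438))/2 ≈ 0.719, i.e. 72%.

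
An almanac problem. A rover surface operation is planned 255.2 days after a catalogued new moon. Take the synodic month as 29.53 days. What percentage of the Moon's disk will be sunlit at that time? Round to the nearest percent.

81%

255.2/29.53 = 8.642 lunations, so 8 complete cycles and 18.96 d into the next.
Phase angle: θ = 360°·(18.96 d)/(29.53 d) = 231.1°.
With cos θ = (-0.627), the lit fraction is (1 − (-0.627))/2 ≈ 0.814, so 81%.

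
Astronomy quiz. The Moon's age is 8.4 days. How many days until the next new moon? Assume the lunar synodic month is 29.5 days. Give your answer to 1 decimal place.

21.1 days

One full lunation from the last new moon is 29.5 d; remaining = 29.5 − 8.4 = 21.100 d.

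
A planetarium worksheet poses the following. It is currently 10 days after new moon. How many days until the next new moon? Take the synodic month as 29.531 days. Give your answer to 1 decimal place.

19.5 days

One full lunation from the last new moon is 29.531 d; remaining = 29.531 − 10 = 19.531 d.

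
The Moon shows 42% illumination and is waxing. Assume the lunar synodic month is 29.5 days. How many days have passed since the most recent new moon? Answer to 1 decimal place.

Invert f = (1 − cos θ)/2 to get cos θ = 1 − 2(0.42) = 0.160, hence θ₀ = arccos 0.160 = 80.8°.
Before full moon the principal value applies: θ = 80.8°.
Age = 29.5 × 80.8°/360° ≈ 6.62 days.

6.6 days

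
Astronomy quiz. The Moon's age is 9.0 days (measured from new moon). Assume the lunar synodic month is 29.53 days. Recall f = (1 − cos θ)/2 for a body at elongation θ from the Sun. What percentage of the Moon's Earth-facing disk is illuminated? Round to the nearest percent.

67%

Phase angle: θ = 360°·(9.0 d)/(29.53 d) = 109.7°.
With cos θ = (-0.337), the lit fraction is (1 − (-0.337))/2 ≈ 0.669, so 67%.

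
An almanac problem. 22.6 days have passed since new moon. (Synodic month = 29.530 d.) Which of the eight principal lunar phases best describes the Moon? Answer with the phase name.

θ ≈ 360° × 22.6/29.530 = 276°, which falls in the last quarter sector.

last quarter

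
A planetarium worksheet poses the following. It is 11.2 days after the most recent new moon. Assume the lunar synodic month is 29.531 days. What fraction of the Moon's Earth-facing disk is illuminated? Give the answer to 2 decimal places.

0.86

Phase angle: θ = 360°·(11.2 d)/(29.531 d) = 136.5°.
Illuminated fraction = (1 − cos 136.5°)/2 = (1 − (-0.726))/2 ≈ 0.863.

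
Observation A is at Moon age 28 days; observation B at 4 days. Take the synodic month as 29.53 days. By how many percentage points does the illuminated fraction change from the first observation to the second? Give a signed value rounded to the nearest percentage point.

First observation: θ = 360°·28/29.53 = 341.3°, so f = 0.026.
Second observation: θ = 48.8°, f = 0.170.
Δf = 0.170 − 0.026 = +0.144, i.e. +14 pp.

+14 pp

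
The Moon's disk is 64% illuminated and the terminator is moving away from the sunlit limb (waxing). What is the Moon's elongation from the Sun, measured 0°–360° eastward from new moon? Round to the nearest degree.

From f = (1 − cos θ)/2: cos θ = 1 − 2×0.64 = -0.280; arccos → 106.3°.
Waxing ⇒ before full, so θ = 106.3°.

106°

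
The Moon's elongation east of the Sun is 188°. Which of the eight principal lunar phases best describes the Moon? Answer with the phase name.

188° lies in the full moon sector of the 8-phase cycle.

full moon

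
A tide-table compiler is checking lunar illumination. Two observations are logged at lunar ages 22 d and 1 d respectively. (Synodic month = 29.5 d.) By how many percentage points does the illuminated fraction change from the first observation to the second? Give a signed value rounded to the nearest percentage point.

First observation: θ = 360°·22/29.5 = 268.5°, so f = 0.513.
Second observation: θ = 12.2°, f = 0.011.
Δf = 0.011 − 0.513 = -0.502, i.e. -50 pp.

-50 pp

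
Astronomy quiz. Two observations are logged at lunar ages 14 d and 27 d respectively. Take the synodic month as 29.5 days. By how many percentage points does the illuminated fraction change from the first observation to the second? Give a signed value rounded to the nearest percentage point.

-92 percentage points

First observation: θ = 360°·14/29.5 = 170.8°, so f = 0.994.
Second observation: θ = 329.5°, f = 0.069.
Δf = 0.069 − 0.994 = -0.924, i.e. -92 pp.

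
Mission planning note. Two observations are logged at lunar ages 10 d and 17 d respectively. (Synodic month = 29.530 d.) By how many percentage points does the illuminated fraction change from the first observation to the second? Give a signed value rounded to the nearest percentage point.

+18 percentage points

θ₁ = 360° × 10/29.530 = 121.9°, f₁ = (1 − cos θ₁)/2 = 0.764.
θ₂ = 360° × 17/29.530 = 207.2°, f₂ = (1 − cos θ₂)/2 = 0.945.
Change = f₂ − f₁ = +0.180 → +18 percentage points.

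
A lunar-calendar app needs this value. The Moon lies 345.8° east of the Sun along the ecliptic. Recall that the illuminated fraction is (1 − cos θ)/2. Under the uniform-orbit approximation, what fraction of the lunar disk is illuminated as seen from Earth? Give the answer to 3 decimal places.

0.015

cos 345.8° = 0.969, so f = (1 − 0.969)/2 = 0.015.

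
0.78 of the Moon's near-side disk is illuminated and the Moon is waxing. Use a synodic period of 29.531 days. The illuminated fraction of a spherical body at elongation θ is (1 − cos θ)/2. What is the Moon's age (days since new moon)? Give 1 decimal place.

10.2 days

cos θ = 1 − 2f = -0.560, giving a principal value of 124.1°.
Before full moon the principal value applies: θ = 124.1°.
Age = 29.531 × 124.1°/360° ≈ 10.18 days.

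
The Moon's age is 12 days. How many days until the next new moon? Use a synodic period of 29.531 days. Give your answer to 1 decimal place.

The next new moon completes the synodic month: 29.531 − 12 = 17.531 days.

17.5 days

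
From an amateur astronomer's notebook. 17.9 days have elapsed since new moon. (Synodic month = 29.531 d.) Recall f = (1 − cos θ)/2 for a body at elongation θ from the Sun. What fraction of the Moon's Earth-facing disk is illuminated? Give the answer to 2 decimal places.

Phase angle: θ = 360°·(17.9 d)/(29.531 d) = 218.2°.
Illuminated fraction = (1 − cos 218.2°)/2 = (1 − (-0.786))/2 ≈ 0.893.

0.89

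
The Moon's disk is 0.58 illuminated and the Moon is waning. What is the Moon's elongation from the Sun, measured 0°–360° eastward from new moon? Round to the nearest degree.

261°

Invert f = (1 − cos θ)/2 to get cos θ = 1 − 2(0.58) = -0.160, hence θ₀ = arccos -0.160 = 99.2°.
Waning ⇒ past full, so θ = 360° − 99.2° = 260.8°.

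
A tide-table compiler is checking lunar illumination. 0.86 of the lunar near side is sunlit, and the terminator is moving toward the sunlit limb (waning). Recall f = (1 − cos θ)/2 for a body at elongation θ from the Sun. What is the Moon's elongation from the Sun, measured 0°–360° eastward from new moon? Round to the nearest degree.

cos θ = 1 − 2f = -0.720, giving a principal value of 136.1°.
Since the Moon is past full (waning), take the reflex angle: θ = 360° − 136.1° = 223.9°.

224°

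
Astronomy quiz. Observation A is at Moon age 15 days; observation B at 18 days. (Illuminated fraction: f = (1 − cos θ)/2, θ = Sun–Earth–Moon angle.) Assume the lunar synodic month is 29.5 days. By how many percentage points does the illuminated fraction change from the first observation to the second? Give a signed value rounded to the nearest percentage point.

θ₁ = 360° × 15/29.5 = 183.1°, f₁ = (1 − cos θ₁)/2 = 0.999.
θ₂ = 360° × 18/29.5 = 219.7°, f₂ = (1 − cos θ₂)/2 = 0.885.
Change = f₂ − f₁ = -0.114 → -11 percentage points.

-11 pp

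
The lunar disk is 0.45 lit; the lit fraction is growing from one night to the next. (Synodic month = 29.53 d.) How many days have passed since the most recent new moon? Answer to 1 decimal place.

From f = (1 − cos θ)/2: cos θ = 1 − 2×0.45 = 0.100; arccos → 84.3°.
Before full moon the principal value applies: θ = 84.3°.
That fraction of the synodic month is 84.3/360 × 29.53 d ≈ 6.91 d.

6.9 days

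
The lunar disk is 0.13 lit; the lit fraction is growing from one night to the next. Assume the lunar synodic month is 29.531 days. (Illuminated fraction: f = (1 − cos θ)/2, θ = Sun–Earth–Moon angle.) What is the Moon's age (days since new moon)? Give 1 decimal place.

cos θ = 1 − 2f = 0.740, giving a principal value of 42.3°.
The Moon is waxing (0°–180°), so θ = 42.3° directly.
At 360°/29.531 d per day, 42.3° corresponds to 3.47 days.

3.5 days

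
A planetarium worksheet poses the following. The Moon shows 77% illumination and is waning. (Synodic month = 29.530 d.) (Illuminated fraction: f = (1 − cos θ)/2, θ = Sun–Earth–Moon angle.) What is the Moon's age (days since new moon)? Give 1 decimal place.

19.5 days

cos θ = 1 − 2f = -0.540, giving a principal value of 122.7°.
Waning ⇒ past full, so θ = 360° − 122.7° = 237.3°.
That fraction of the synodic month is 237.3/360 × 29.530 d ≈ 19.47 d.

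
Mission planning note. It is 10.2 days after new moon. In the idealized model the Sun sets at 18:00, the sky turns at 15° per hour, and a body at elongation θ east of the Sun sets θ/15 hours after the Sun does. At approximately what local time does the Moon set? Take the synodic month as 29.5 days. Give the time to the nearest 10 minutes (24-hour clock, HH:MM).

Elongation θ = 360° × 10.2/29.5 ≈ 124.5°.
Delay after the Sun = 124.5° / (15°/h) ≈ 8.30 h.
18:00 + 8.298 h ≈ 02:18 → 02:20 to the nearest ten minutes.

02:20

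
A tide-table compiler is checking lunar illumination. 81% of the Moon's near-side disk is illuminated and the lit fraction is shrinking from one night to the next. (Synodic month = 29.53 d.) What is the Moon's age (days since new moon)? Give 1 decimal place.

From f = (1 − cos θ)/2: cos θ = 1 − 2×0.81 = -0.620; arccos → 128.3°.
A waning Moon lies in 180°–360°, so θ = 360° − 128.3° = 231.7°.
Age = 29.53 × 231.7°/360° ≈ 19.00 days.

19.0 days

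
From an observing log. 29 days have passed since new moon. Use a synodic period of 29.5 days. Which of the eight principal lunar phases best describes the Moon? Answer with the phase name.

At 29/29.5 of the cycle, θ ≈ 354° — the new moon range.

new moon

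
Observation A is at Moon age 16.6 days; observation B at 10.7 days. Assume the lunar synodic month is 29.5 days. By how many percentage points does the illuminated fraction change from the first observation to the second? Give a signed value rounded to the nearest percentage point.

θ₁ = 360° × 16.6/29.5 = 202.6°, f₁ = (1 − cos θ₁)/2 = 0.962.
θ₂ = 360° × 10.7/29.5 = 130.6°, f₂ = (1 − cos θ₂)/2 = 0.825.
Change = f₂ − f₁ = -0.136 → -14 percentage points.

-14 pp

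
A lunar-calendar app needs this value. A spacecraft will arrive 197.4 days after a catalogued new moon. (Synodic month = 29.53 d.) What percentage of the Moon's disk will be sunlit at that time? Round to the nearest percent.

Reduce mod P: 197.4 − 6×29.53 = 20.22 d into the current lunation.
Phase angle: θ = 360°·(20.22 d)/(29.53 d) = 246.5°.
cos 246.5° = (-0.399), so f = (1 − (-0.399))/2 = 0.699, so 70%.

70%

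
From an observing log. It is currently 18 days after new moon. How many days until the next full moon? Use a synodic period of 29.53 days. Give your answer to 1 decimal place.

Full moon occurs at elongation 180°, i.e. at age 29.53 × 180/360 = 14.765 d.
This lunation's full moon (14.765 d) has passed, so add one period: 44.295 − 18 = 26.295 days.

26.3 days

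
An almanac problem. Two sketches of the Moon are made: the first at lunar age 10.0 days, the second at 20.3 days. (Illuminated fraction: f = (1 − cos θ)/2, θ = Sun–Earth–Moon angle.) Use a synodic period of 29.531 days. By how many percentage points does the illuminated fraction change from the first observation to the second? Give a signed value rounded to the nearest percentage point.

θ₁ = 360° × 10.0/29.531 = 121.9°, f₁ = (1 − cos θ₁)/2 = 0.764.
θ₂ = 360° × 20.3/29.531 = 247.5°, f₂ = (1 − cos θ₂)/2 = 0.692.
Change = f₂ − f₁ = -0.073 → -7 percentage points.

-7 percentage points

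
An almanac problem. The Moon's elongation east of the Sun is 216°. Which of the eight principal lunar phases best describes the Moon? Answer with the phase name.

216° lies in the waning gibbous sector of the 8-phase cycle.

waning gibbous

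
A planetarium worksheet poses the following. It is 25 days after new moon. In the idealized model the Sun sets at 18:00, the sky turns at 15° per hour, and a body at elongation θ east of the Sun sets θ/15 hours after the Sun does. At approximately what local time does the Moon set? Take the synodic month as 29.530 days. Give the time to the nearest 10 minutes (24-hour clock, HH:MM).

14:20

The Moon has covered 25/29.530 of its cycle, so θ ≈ 360° × 25/29.530 = 304.8°.
Delay after the Sun = 304.8° / (15°/h) ≈ 20.32 h.
18:00 + 20.318 h ≈ 14:19 → 14:20 to the nearest ten minutes.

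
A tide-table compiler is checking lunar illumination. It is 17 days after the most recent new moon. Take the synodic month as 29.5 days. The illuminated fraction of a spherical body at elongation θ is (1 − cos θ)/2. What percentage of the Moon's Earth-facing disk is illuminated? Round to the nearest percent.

Phase angle: θ = 360°·(17 d)/(29.5 d) = 207.5°.
Illuminated fraction = (1 − cos 207.5°)/2 = (1 − (-0.887))/2 ≈ 0.944, so 94%.

94%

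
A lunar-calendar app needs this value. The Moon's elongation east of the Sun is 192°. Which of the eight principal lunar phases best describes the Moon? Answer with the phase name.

full moon

192° lies in the full moon sector of the 8-phase cycle.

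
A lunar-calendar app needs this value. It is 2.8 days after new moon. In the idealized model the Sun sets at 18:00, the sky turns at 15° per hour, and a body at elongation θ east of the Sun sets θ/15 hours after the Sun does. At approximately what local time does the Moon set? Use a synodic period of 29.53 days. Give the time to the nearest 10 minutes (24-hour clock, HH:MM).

20:20

Elongation θ = 360° × 2.8/29.53 ≈ 34.1°.
The Moon trails the Sun by θ/15 = 34.1/15 ≈ 2.28 hours.
18:00 + 2.276 h ≈ 20:17 → 20:20 to the nearest ten minutes.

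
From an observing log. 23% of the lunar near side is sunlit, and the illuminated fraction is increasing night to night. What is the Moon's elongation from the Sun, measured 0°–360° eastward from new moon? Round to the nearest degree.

Invert f = (1 − cos θ)/2 to get cos θ = 1 − 2(0.23) = 0.540, hence θ₀ = arccos 0.540 = 57.3°.
Waxing ⇒ before full, so θ = 57.3°.

57°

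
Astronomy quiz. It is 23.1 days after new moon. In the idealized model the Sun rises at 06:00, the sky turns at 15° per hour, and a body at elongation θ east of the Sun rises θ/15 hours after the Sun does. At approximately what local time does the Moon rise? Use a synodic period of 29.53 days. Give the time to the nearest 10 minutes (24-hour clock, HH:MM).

00:50

Phase angle: θ = 360°·(23.1 d)/(29.53 d) = 281.6°.
At 15° of sky rotation per hour, 281.6° corresponds to a 18.77 h lag.
06:00 + 18.774 h ≈ 00:46 → 00:50 to the nearest ten minutes.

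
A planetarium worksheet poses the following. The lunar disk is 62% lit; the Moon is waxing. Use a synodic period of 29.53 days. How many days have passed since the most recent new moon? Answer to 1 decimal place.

cos θ = 1 − 2f = -0.240, giving a principal value of 103.9°.
The Moon is waxing (0°–180°), so θ = 103.9° directly.
At 360°/29.53 d per day, 103.9° corresponds to 8.52 days.

8.5 days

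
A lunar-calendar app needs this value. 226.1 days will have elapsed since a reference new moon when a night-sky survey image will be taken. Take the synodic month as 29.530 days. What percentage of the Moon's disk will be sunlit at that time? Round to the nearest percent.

78%

Reduce mod P: 226.1 − 7×29.530 = 19.39 d into the current lunation.
Phase angle: θ = 360°·(19.39 d)/(29.530 d) = 236.4°.
With cos θ = (-0.554), the lit fraction is (1 − (-0.554))/2 ≈ 0.777, so 78%.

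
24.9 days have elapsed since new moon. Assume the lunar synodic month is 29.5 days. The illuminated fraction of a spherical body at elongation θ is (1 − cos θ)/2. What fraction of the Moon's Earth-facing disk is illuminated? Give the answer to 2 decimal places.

0.22

The Moon has covered 24.9/29.5 of its cycle, so θ ≈ 360° × 24.9/29.5 = 303.9°.
With cos θ = 0.557, the lit fraction is (1 − 0.557)/2 ≈ 0.221.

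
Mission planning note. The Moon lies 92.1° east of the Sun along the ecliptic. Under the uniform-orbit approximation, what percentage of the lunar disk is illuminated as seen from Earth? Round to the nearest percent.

f = (1 − cos 92.1°)/2 = (1 − (-0.037))/2 ≈ 0.518, i.e. 52%.

52%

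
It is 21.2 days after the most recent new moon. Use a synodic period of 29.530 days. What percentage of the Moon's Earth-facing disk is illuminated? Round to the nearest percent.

The Moon has covered 21.2/29.530 of its cycle, so θ ≈ 360° × 21.2/29.530 = 258.4°.
With cos θ = (-0.200), the lit fraction is (1 − (-0.200))/2 ≈ 0.600, so 60%.

60%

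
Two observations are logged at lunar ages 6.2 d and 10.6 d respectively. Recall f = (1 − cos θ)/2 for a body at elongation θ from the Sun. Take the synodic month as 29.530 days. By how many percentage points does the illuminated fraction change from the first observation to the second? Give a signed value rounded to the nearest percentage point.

+44 percentage points

First observation: θ = 360°·6.2/29.530 = 75.6°, so f = 0.376.
Second observation: θ = 129.2°, f = 0.816.
Δf = 0.816 − 0.376 = +0.441, i.e. +44 pp.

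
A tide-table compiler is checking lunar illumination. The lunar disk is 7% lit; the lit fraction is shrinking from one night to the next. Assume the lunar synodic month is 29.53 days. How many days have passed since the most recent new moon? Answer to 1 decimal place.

27.0 days

cos θ = 1 − 2f = 0.860, giving a principal value of 30.7°.
Waning ⇒ past full, so θ = 360° − 30.7° = 329.3°.
Age = 29.53 × 329.3°/360° ≈ 27.01 days.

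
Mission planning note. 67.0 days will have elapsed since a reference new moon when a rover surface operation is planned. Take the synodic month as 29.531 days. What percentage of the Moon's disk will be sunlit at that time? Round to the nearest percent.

56%

67.0 d spans 2 complete synodic months (2 × 29.531 = 59.06 d) plus 7.94 d.
Phase angle: θ = 360°·(7.94 d)/(29.531 d) = 96.8°.
cos 96.8° = (-0.118), so f = (1 − (-0.118))/2 = 0.559, so 56%.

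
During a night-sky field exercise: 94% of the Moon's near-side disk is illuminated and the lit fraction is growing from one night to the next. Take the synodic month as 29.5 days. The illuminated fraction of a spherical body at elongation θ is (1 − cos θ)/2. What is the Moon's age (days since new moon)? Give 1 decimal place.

12.4 days

Invert f = (1 − cos θ)/2 to get cos θ = 1 − 2(0.94) = -0.880, hence θ₀ = arccos -0.880 = 151.6°.
The Moon is waxing (0°–180°), so θ = 151.6° directly.
Age = 29.5 × 151.6°/360° ≈ 12.43 days.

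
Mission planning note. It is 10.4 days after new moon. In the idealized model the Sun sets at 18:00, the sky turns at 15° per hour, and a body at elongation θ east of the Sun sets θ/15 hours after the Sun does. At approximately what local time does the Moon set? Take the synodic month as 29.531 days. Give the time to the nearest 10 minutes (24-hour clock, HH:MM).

02:30

Phase angle: θ = 360°·(10.4 d)/(29.531 d) = 126.8°.
The Moon trails the Sun by θ/15 = 126.8/15 ≈ 8.45 hours.
18:00 + 8.452 h ≈ 02:27 → 02:30 to the nearest ten minutes.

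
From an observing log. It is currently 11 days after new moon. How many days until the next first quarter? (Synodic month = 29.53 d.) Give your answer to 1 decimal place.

25.9 days

First quarter occurs at elongation 90°, i.e. at age 29.53 × 90/360 = 7.383 d.
Already past this cycle's first quarter; the next is at 7.383 + 29.53 = 36.913 d, so 36.913 − 11 = 25.913 days.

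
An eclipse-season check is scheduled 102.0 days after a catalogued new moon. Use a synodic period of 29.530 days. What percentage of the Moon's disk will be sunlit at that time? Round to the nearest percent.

98%

Reduce mod P: 102.0 − 3×29.530 = 13.41 d into the current lunation.
Elongation θ = 360° × 13.41/29.530 ≈ 163.5°.
Illuminated fraction = (1 − cos 163.5°)/2 = (1 − (-0.959))/2 ≈ 0.979, so 98%.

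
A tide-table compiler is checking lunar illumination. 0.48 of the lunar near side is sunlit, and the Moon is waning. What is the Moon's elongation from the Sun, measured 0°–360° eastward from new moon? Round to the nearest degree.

272°

cos θ = 1 − 2f = 0.040, giving a principal value of 87.7°.
Waning ⇒ past full, so θ = 360° − 87.7° = 272.3°.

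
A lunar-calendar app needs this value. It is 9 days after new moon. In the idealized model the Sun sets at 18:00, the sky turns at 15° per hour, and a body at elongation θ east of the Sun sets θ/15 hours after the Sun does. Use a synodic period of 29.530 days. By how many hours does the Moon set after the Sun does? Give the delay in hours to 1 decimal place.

Phase angle: θ = 360°·(9 d)/(29.530 d) = 109.7°.
At 15° of sky rotation per hour, 109.7° corresponds to a 7.31 h lag.
So the Moon sets 7.31 h after the Sun.

7.3 h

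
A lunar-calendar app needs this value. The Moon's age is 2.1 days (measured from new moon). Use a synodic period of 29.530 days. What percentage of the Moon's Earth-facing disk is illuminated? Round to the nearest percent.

5%

The Moon has covered 2.1/29.530 of its cycle, so θ ≈ 360° × 2.1/29.530 = 25.6°.
Illuminated fraction = (1 − cos 25.6°)/2 = (1 − 0.902)/2 ≈ 0.049, so 5%.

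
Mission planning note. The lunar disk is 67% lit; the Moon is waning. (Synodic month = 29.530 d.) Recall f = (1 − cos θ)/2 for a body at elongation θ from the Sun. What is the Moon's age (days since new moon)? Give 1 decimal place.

cos θ = 1 − 2f = -0.340, giving a principal value of 109.9°.
Since the Moon is past full (waning), take the reflex angle: θ = 360° − 109.9° = 250.1°.
Age = 29.530 × 250.1°/360° ≈ 20.52 days.

20.5 days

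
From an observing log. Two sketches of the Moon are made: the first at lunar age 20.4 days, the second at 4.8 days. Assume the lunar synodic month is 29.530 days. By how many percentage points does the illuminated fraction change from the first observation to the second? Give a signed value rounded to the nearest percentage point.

First observation: θ = 360°·20.4/29.530 = 248.7°, so f = 0.682.
Second observation: θ = 58.5°, f = 0.239.
Δf = 0.239 − 0.682 = -0.443, i.e. -44 pp.

-44 percentage points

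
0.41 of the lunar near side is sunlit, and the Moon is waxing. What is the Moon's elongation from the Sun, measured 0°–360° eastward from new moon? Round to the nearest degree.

Invert f = (1 − cos θ)/2 to get cos θ = 1 − 2(0.41) = 0.180, hence θ₀ = arccos 0.180 = 79.6°.
Waxing ⇒ before full, so θ = 79.6°.

80°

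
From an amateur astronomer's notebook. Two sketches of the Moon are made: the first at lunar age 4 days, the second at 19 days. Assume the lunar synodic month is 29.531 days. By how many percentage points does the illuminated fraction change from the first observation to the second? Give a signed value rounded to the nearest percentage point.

First observation: θ = 360°·4/29.531 = 48.8°, so f = 0.170.
Second observation: θ = 231.6°, f = 0.810.
Δf = 0.810 − 0.170 = +0.640, i.e. +64 pp.

+64 pp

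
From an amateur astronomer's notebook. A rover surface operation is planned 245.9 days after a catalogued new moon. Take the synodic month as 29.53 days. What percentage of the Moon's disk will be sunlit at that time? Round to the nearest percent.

73%

Reduce mod P: 245.9 − 8×29.53 = 9.66 d into the current lunation.
Elongation θ = 360° × 9.66/29.53 ≈ 117.8°.
Illuminated fraction = (1 − cos 117.8°)/2 = (1 − (-0.466))/2 ≈ 0.733, so 73%.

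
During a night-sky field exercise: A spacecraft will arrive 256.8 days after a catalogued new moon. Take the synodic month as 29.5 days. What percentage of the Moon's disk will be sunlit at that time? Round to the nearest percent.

64%

256.8 d spans 8 complete synodic months (8 × 29.5 = 236.00 d) plus 20.80 d.
Phase angle: θ = 360°·(20.80 d)/(29.5 d) = 253.8°.
Illuminated fraction = (1 − cos 253.8°)/2 = (1 − (-0.278))/2 ≈ 0.639, so 64%.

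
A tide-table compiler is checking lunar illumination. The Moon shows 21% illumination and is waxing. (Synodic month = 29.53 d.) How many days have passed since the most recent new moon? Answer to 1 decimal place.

4.5 days

From f = (1 − cos θ)/2: cos θ = 1 − 2×0.21 = 0.580; arccos → 54.5°.
The Moon is waxing (0°–180°), so θ = 54.5° directly.
Age = 29.53 × 54.5°/360° ≈ 4.47 days.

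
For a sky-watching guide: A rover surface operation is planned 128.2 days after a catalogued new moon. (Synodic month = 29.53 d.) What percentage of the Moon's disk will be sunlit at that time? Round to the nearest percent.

128.2 d spans 4 complete synodic months (4 × 29.53 = 118.12 d) plus 10.08 d.
The Moon has covered 10.08/29.53 of its cycle, so θ ≈ 360° × 10.08/29.53 = 122.9°.
Illuminated fraction = (1 − cos 122.9°)/2 = (1 − (-0.543))/2 ≈ 0.771, so 77%.

77%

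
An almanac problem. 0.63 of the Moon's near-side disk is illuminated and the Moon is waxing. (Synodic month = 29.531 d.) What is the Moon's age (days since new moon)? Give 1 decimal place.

8.6 days

Invert f = (1 − cos θ)/2 to get cos θ = 1 − 2(0.63) = -0.260, hence θ₀ = arccos -0.260 = 105.1°.
Before full moon the principal value applies: θ = 105.1°.
Age = 29.531 × 105.1°/360° ≈ 8.62 days.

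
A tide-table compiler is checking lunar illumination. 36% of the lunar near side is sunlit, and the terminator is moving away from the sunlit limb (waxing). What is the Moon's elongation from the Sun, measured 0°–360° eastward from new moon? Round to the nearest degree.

Invert f = (1 − cos θ)/2 to get cos θ = 1 − 2(0.36) = 0.280, hence θ₀ = arccos 0.280 = 73.7°.
Waxing ⇒ before full, so θ = 73.7°.

74°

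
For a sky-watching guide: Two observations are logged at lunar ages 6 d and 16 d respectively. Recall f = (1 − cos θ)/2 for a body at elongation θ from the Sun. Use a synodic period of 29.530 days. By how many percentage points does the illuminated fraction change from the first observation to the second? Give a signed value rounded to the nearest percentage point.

First observation: θ = 360°·6/29.530 = 73.1°, so f = 0.355.
Second observation: θ = 195.1°, f = 0.983.
Δf = 0.983 − 0.355 = +0.628, i.e. +63 pp.

+63 percentage points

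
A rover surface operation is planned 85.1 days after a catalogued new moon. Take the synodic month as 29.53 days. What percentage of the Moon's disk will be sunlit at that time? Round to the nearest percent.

85.1/29.53 = 2.882 lunations, so 2 complete cycles and 26.04 d into the next.
Elongation θ = 360° × 26.04/29.53 ≈ 317.5°.
cos 317.5° = 0.737, so f = (1 − 0.737)/2 = 0.132, so 13%.

13%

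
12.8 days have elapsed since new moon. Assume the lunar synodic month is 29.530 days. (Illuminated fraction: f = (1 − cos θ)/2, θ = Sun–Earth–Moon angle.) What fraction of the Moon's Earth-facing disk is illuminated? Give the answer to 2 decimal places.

Phase angle: θ = 360°·(12.8 d)/(29.530 d) = 156.0°.
cos 156.0° = (-0.914), so f = (1 − (-0.914))/2 = 0.957.

0.96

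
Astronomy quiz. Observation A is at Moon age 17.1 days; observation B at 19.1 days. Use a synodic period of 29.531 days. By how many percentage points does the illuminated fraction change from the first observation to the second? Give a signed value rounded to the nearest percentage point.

First observation: θ = 360°·17.1/29.531 = 208.5°, so f = 0.940.
Second observation: θ = 232.8°, f = 0.802.
Δf = 0.802 − 0.940 = -0.138, i.e. -14 pp.

-14 pp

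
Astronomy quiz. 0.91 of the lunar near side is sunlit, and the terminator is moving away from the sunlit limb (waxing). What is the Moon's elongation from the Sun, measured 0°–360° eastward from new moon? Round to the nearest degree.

145°

From f = (1 − cos θ)/2: cos θ = 1 − 2×0.91 = -0.820; arccos → 145.1°.
Before full moon the principal value applies: θ = 145.1°.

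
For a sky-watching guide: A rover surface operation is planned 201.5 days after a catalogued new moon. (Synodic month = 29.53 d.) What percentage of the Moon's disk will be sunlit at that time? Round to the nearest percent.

28%

201.5 d spans 6 complete synodic months (6 × 29.53 = 177.18 d) plus 24.32 d.
Phase angle: θ = 360°·(24.32 d)/(29.53 d) = 296.5°.
cos 296.5° = 0.446, so f = (1 − 0.446)/2 = 0.277, so 28%.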